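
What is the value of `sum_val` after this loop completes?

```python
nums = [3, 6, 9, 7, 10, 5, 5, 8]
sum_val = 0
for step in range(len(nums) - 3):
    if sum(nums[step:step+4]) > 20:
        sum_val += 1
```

Count windows with sum > 20
`sum_val` takes the values: 0 → 1 → 2 → 3 → 4 → 5

Answer: 5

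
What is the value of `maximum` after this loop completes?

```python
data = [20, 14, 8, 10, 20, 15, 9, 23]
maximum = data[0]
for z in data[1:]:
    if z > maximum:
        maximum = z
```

Maximum of [20, 14, 8, 10, 20, 15, 9, 23]
`maximum` takes the values: 20 → 23

Answer: 23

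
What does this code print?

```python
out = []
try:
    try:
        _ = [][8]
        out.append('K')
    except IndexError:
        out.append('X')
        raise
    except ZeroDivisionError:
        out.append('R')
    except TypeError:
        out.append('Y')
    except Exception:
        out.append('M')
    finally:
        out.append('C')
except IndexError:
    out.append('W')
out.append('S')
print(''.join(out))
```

Execution trace: 'X' (inner except IndexError) → 'C' (inner finally) → 'W' (outer except IndexError) → 'S' (after the try/except). Output: XCWS

Answer: XCWS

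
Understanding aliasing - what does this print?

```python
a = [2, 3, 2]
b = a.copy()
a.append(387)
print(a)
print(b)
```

Key concept: list.copy() creates independent copy.
Step by step:
`a = [2, 3, 2]` → a = [2, 3, 2]
`b = a.copy()` → b = [2, 3, 2]
`a.append(387)` → a = [2, 3, 2, 387]
`print(a)` → prints [2, 3, 2, 387]
`print(b)` → prints [2, 3, 2]

Answer:
[2, 3, 2, 387]
[2, 3, 2]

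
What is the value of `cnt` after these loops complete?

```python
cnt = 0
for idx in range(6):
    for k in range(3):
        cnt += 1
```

6 * 3 = 18
`cnt` takes the values: 0 → 1 → 2 → 3 → 4 → 5 → 6 → 7 → 8 → 9 → 10 → 11 → 12 → 13 → 14 → 15 → 16 → 17 → 18

Answer: 18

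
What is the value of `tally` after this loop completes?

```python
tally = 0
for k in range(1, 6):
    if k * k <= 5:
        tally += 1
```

Count numbers where k² ≤ 5
`tally` takes the values: 0 → 1 → 2

Answer: 2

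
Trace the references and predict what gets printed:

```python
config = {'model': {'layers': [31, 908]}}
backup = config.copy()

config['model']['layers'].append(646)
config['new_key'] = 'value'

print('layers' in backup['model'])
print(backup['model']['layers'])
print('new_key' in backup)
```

Key concept: shallow copy gotcha with nested dict.
Step by step:
`config = {'model': {'layers': [31, 908]}}` → config = {'model': {'layers': [31, 908]}}
`backup = config.copy()` → backup = {'model': {'layers': [31, 908]}}
`config['model']['layers'].append(646)` → config = {'model': {'layers': [31, 908, 646]}}; backup = {'model': {'layers': [31, 908, 646]}}
`config['new_key'] = 'value'` → config = {'model': {'layers': [31, 908, 646]}, 'new_key': 'value'}
`print('layers' in backup['model'])` → prints True
`print(backup['model']['layers'])` → prints [31, 908, 646]
`print('new_key' in backup)` → prints False

Answer:
True
[31, 908, 646]
False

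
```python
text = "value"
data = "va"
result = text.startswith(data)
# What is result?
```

Trace:
`text = "value"` → text = 'value'
`data = "va"` → data = 'va'
`result = text.startswith(data)` → result = True
So result = True

Answer: True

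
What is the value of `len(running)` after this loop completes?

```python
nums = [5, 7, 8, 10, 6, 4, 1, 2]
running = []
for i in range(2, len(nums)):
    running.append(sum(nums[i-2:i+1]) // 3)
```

Number of 3-element averages
`running` takes the values: [] → [6] → [6, 8] → [6, 8, 8] → [6, 8, 8, 6] → [6, 8, 8, 6, 3] → [6, 8, 8, 6, 3, 2]
So `len(running)` = 6

Answer: 6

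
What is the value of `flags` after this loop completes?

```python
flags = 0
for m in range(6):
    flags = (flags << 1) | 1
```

Build 6 consecutive 1-bits: 0b111111
`flags` takes the values: 0 → 1 → 3 → 7 → 15 → 31 → 63

Answer: 63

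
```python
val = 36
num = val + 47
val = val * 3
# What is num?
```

Trace:
`val = 36` → val = 36
`num = val + 47` → num = 83
`val = val * 3` → val = 108
So num = 83

Answer: 83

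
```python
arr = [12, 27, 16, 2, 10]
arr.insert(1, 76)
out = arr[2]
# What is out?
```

Trace:
`arr = [12, 27, 16, 2, 10]` → arr = [12, 27, 16, 2, 10]
`arr.insert(1, 76)` → arr = [12, 76, 27, 16, 2, 10]
`out = arr[2]` → out = 27
So out = 27

Answer: 27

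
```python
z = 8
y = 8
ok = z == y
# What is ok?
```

Trace:
`z = 8` → z = 8
`y = 8` → y = 8
`ok = z == y` → ok = True
So ok = True

Answer: True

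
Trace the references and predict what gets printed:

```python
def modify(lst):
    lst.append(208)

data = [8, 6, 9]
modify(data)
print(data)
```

Key concept: function modifies passed list.
Step by step:
`data = [8, 6, 9]` → data = [8, 6, 9]
`modify(data)` → data = [8, 6, 9, 208]
`print(data)` → prints [8, 6, 9, 208]

Answer: [8, 6, 9, 208]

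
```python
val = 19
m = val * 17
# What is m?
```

Trace:
`val = 19` → val = 19
`m = val * 17` → m = 323
So m = 323

Answer: 323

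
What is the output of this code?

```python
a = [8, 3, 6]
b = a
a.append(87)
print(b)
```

Key concept: basic list aliasing.
Step by step:
`a = [8, 3, 6]` → a = [8, 3, 6]
`b = a` → b = [8, 3, 6] (same object as a)
`a.append(87)` → a = [8, 3, 6, 87] (same object as b); b = [8, 3, 6, 87] (same object as a)
`print(b)` → prints [8, 3, 6, 87]

Answer: [8, 3, 6, 87]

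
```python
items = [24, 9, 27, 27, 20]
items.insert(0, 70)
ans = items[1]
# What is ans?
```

Trace:
`items = [24, 9, 27, 27, 20]` → items = [24, 9, 27, 27, 20]
`items.insert(0, 70)` → items = [70, 24, 9, 27, 27, 20]
`ans = items[1]` → ans = 24
So ans = 24

Answer: 24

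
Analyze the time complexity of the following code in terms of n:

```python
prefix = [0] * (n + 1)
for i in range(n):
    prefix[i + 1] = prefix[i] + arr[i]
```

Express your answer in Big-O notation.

This is Prefix sum computation. Time complexity: O(n).

Answer: O(n)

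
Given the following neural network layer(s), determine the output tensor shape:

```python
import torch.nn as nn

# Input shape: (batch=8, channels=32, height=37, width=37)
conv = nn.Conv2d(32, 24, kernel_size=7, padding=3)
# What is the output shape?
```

Input: (8, 32, 37, 37) -> Output: (8, 24, 37, 37)

Answer: (8, 24, 37, 37)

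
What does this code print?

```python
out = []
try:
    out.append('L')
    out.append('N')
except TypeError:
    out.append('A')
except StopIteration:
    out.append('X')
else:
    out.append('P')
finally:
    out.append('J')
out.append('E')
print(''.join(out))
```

Execution trace: 'L' (try body) → 'N' (try body, no exception) → 'P' (else) → 'J' (finally) → 'E' (after the try/except). Output: LNPJE

Answer: LNPJE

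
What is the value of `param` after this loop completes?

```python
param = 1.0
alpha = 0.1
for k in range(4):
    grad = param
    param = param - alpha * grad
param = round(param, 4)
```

Gradient descent: w = 1.0 * (1 - 0.1)^4
`param` takes the values: 1.0 → 0.9 → 0.81 → 0.729 → 0.6561

Answer: 0.6561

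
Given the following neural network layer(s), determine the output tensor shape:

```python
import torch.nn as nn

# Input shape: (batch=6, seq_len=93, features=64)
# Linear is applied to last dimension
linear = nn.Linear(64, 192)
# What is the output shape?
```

Input: (6, 93, 64) -> Output: (6, 93, 192)

Answer: (6, 93, 192)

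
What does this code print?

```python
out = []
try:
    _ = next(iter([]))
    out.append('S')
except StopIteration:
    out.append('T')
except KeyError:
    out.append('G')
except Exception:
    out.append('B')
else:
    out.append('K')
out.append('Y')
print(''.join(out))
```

Execution trace: 'T' (except StopIteration) → 'Y' (after the try/except). Output: TY

Answer: TY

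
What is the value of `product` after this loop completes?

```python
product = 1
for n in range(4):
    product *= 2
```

2^4 = 16
`product` takes the values: 1 → 2 → 4 → 8 → 16

Answer: 16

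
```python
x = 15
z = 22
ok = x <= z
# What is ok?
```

Trace:
`x = 15` → x = 15
`z = 22` → z = 22
`ok = x <= z` → ok = True
So ok = True

Answer: True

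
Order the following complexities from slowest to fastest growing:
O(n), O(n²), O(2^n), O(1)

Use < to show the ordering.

Ordered by growth rate: O(1) < O(n) < O(n²) < O(2^n)

Answer: O(1) < O(n) < O(n²) < O(2^n)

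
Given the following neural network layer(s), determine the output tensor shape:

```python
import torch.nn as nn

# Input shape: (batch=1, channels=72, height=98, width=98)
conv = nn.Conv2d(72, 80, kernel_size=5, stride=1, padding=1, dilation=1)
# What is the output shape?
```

Input: (1, 72, 98, 98) -> Output: (1, 80, 96, 96)

Answer: (1, 80, 96, 96)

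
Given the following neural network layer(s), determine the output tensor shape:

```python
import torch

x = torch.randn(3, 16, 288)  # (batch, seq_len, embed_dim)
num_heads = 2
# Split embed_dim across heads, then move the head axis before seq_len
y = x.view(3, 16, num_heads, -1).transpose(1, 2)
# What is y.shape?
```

Input: (3, 16, 288) -> head_dim = 288 // 2 = 144; after view: (3, 16, 2, 144) -> after transpose(1, 2): (3, 2, 16, 144) -> Output: (3, 2, 16, 144)

Answer: (3, 2, 16, 144)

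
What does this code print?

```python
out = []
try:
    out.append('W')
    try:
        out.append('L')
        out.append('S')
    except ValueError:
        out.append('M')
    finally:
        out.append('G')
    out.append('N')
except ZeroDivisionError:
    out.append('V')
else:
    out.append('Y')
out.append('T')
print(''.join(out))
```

Execution trace: 'W' (try body) → 'L' (inner try body) → 'S' (inner try body, no exception) → 'G' (inner finally) → 'N' (try body, no exception) → 'Y' (else) → 'T' (after the try/except). Output: WLSGNYT

Answer: WLSGNYT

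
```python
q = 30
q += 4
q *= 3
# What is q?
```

Trace:
`q = 30` → q = 30
`q += 4` → q = 34
`q *= 3` → q = 102
So q = 102

Answer: 102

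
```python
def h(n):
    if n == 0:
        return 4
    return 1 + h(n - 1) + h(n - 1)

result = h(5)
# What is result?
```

h(n) = 1 + 2·h(n-1), h(0)=4. Closed form: (4+1)·2^5 - 1 = 159.

Answer: 159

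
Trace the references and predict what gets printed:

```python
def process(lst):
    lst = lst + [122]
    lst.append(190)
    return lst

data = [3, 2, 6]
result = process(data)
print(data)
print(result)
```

Key concept: rebinding parameter vs mutation.
Step by step:
`data = [3, 2, 6]` → data = [3, 2, 6]
`result = process(data)` → result = [3, 2, 6, 122, 190]
`print(data)` → prints [3, 2, 6]
`print(result)` → prints [3, 2, 6, 122, 190]

Answer:
[3, 2, 6]
[3, 2, 6, 122, 190]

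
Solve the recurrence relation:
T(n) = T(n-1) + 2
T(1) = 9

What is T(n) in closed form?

Unrolling: T(n) = T(1) + 2·(n-1) = 9 + 2(n-1) = 2n + 7.

Answer: T(n) = 2n + 7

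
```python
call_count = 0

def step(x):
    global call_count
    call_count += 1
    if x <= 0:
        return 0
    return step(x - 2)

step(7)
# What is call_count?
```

Linear recursion stepping by 2: 5 calls from x=7 down to ≤0.

Answer: 5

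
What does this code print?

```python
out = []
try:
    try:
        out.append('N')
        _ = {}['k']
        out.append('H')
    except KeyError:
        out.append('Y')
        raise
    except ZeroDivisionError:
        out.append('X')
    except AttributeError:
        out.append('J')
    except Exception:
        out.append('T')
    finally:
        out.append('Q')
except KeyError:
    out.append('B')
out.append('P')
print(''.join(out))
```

Execution trace: 'N' (inner try body) → 'Y' (inner except KeyError) → 'Q' (inner finally) → 'B' (outer except KeyError) → 'P' (after the try/except). Output: NYQBP

Answer: NYQBP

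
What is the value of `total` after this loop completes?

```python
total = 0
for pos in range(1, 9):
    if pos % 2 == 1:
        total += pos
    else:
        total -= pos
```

Add odd, subtract even
`total` takes the values: 0 → 1 → -1 → 2 → -2 → 3 → -3 → 4 → -4

Answer: -4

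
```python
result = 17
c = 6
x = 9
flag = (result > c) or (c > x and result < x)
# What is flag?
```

Trace:
`result = 17` → result = 17
`c = 6` → c = 6
`x = 9` → x = 9
`flag = (result > c) or (c > x and result < x)` → flag = True
So flag = True

Answer: True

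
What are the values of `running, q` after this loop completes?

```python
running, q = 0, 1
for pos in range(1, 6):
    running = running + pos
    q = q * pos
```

Sum and factorial of 1 to 5
`running, q` takes the values: (0, 1) → (1, 1) → (3, 1) → (3, 2) → (6, 2) → (6, 6) → (10, 6) → (10, 24) → (15, 24) → (15, 120)

Answer: 15, 120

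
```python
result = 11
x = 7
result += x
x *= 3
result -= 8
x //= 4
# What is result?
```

Trace:
`result = 11` → result = 11
`x = 7` → x = 7
`result += x` → result = 18
`x *= 3` → x = 21
`result -= 8` → result = 10
`x //= 4` → x = 5
So result = 10

Answer: 10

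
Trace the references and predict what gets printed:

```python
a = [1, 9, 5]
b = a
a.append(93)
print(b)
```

Key concept: basic list aliasing.
Step by step:
`a = [1, 9, 5]` → a = [1, 9, 5]
`b = a` → b = [1, 9, 5] (same object as a)
`a.append(93)` → a = [1, 9, 5, 93] (same object as b); b = [1, 9, 5, 93] (same object as a)
`print(b)` → prints [1, 9, 5, 93]

Answer: [1, 9, 5, 93]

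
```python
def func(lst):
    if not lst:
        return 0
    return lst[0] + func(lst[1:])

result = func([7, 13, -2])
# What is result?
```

7 + 13 + (-2) + 0 = 18

Answer: 18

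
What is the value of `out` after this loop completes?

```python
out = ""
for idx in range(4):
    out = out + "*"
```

Repeat '*' 4 times
`out` takes the values: "" → "*" → "**" → "***" → "****"

Answer: "****"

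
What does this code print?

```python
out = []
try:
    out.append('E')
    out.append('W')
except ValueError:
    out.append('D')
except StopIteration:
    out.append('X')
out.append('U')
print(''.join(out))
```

Execution trace: 'E' (try body) → 'W' (try body, no exception) → 'U' (after the try/except). Output: EWU

Answer: EWU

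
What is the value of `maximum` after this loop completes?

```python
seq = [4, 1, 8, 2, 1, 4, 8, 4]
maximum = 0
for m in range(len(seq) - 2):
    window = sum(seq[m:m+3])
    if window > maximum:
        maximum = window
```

Max sum of 3-element window in [4, 1, 8, 2, 1, 4, 8, 4]
`maximum` takes the values: 0 → 13 → 16

Answer: 16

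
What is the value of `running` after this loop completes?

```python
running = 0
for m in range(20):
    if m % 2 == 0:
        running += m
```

Sum of even numbers 0 to 19
`running` takes the values: 0 → 2 → 6 → 12 → 20 → 30 → 42 → 56 → 72 → 90

Answer: 90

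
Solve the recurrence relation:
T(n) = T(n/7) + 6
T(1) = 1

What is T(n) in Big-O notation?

Each step divides n by 7 and adds 6. After log_7(n) steps we reach T(1)=1. So T(n) = 6·log_7(n) + 1 = O(log n).

Answer: O(log n)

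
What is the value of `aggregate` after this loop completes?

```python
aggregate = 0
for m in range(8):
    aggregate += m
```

Sum of 0 to 7 = 28
`aggregate` takes the values: 0 → 1 → 3 → 6 → 10 → 15 → 21 → 28

Answer: 28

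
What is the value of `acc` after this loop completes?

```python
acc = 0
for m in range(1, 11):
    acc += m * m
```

Sum of squares 1² to 10² = 385
`acc` takes the values: 0 → 1 → 5 → 14 → 30 → 55 → 91 → 140 → 204 → 285 → 385

Answer: 385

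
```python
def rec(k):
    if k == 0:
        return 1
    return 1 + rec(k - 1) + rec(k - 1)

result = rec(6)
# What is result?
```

rec(k) = 1 + 2·rec(k-1), rec(0)=1. Closed form: (1+1)·2^6 - 1 = 127.

Answer: 127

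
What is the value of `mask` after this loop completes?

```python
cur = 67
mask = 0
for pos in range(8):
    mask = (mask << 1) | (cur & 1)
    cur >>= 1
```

Reverse lowest 8 bits of 67
`mask` takes the values: 0 → 1 → 3 → 6 → 12 → 24 → 48 → 97 → 194

Answer: 194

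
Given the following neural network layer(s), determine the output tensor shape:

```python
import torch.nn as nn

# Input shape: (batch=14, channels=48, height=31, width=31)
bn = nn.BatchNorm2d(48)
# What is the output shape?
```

Input: (14, 48, 31, 31) -> Output: (14, 48, 31, 31)

Answer: (14, 48, 31, 31)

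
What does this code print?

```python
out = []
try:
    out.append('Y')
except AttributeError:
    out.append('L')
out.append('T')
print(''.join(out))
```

Execution trace: 'Y' (try body, no exception) → 'T' (after the try/except). Output: YT

Answer: YT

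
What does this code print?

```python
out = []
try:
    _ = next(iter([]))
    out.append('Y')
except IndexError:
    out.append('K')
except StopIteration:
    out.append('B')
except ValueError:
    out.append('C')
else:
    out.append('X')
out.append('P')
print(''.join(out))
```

Execution trace: 'B' (except StopIteration) → 'P' (after the try/except). Output: BP

Answer: BP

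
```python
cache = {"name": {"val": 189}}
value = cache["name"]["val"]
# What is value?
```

Trace:
`cache = {"name": {"val": 189}}` → cache = {'name': {'val': 189}}
`value = cache["name"]["val"]` → value = 189
So value = 189

Answer: 189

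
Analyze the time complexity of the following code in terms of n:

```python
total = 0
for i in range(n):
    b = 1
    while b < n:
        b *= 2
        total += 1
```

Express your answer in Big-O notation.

Each loop level contributes: n × log n. Multiplying the contributions gives O(n log n).

Answer: O(n log n)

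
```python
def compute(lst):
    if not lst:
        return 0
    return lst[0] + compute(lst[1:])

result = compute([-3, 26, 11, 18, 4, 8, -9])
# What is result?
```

(-3) + 26 + 11 + 18 + 4 + 8 + (-9) + 0 = 55

Answer: 55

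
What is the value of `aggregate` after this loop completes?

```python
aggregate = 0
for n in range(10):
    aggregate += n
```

Sum of 0 to 9 = 45
`aggregate` takes the values: 0 → 1 → 3 → 6 → 10 → 15 → 21 → 28 → 36 → 45

Answer: 45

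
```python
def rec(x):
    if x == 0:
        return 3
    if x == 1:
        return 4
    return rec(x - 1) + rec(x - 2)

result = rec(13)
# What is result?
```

Build up from base cases: rec(0)=3, rec(1)=4, rec(2)=7, rec(3)=11, rec(4)=18, rec(5)=29, rec(6)=47, ..., rec(13)=1364

Answer: 1364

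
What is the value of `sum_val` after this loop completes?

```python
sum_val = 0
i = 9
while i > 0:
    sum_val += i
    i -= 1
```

Sum 9 down to 1
`sum_val` takes the values: 0 → 9 → 17 → 24 → 30 → 35 → 39 → 42 → 44 → 45

Answer: 45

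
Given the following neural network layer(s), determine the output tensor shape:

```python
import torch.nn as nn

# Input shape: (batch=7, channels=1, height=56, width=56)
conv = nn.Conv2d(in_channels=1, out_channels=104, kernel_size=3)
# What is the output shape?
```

Input: (7, 1, 56, 56) -> Output: (7, 104, 54, 54)

Answer: (7, 104, 54, 54)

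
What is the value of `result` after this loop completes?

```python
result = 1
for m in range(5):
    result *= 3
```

3^5 = 243
`result` takes the values: 1 → 3 → 9 → 27 → 81 → 243

Answer: 243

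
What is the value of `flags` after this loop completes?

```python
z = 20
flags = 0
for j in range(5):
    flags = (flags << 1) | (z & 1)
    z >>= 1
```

Reverse lowest 5 bits of 20
`flags` takes the values: 0 → 1 → 2 → 5

Answer: 5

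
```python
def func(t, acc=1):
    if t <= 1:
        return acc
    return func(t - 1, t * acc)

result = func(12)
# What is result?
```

Accumulator trace (n, acc): (12, 1) -> (11, 12) -> (10, 132) -> (9, 1320) -> (8, 11880) -> (7, 95040) -> (6, 665280) -> (5, 3991680) -> (4, 19958400) -> (3, 79833600) -> (2, 239500800) -> (1, 479001600) -> return 479001600

Answer: 479001600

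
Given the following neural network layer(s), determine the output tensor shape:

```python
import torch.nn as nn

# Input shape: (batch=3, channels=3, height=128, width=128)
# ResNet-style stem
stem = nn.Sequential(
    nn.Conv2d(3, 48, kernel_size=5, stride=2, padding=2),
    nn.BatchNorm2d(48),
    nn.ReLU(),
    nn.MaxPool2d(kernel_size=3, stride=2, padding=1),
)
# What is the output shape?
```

Input: (3, 3, 128, 128) -> after Conv2d 5x5 stride=2: (3, 48, 64, 64) -> Output: (3, 48, 32, 32)

Answer: (3, 48, 32, 32)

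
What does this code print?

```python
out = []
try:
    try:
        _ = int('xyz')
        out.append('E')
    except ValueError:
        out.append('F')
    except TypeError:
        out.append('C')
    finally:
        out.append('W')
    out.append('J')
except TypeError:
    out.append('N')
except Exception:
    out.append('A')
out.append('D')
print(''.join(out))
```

Execution trace: 'F' (inner except ValueError) → 'W' (inner finally) → 'J' (try body, no exception) → 'D' (after the try/except). Output: FWJD

Answer: FWJD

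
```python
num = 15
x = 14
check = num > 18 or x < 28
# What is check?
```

Trace:
`num = 15` → num = 15
`x = 14` → x = 14
`check = num > 18 or x < 28` → check = True
So check = True

Answer: True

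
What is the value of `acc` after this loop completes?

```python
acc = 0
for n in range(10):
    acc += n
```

Sum of 0 to 9 = 45
`acc` takes the values: 0 → 1 → 3 → 6 → 10 → 15 → 21 → 28 → 36 → 45

Answer: 45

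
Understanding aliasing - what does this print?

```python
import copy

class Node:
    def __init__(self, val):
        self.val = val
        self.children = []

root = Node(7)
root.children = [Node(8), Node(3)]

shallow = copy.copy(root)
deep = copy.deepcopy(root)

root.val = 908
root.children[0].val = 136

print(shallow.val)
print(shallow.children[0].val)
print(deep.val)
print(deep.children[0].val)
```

Key concept: deep copy with custom objects.
Step by step:
`root = Node(7)` → root = Node(val=7, children=[])
`root.children = [Node(8), Node(3)]` → root = Node(val=7, children=[Node(val=8, children=[]), Node(val=3, children=[])])
`shallow = copy.copy(root)` → shallow = Node(val=7, children=[Node(val=8, children=[]), Node(val=3, children=[])])
`deep = copy.deepcopy(root)` → deep = Node(val=7, children=[Node(val=8, children=[]), Node(val=3, children=[])])
`root.val = 908` → root = Node(val=908, children=[Node(val=8, children=[]), Node(val=3, children=[])])
`root.children[0].val = 136` → root = Node(val=908, children=[Node(val=136, children=[]), Node(val=3, children=[])]); shallow = Node(val=7, children=[Node(val=136, children=[]), Node(val=3, children=[])])
`print(shallow.val)` → prints 7
`print(shallow.children[0].val)` → prints 136
`print(deep.val)` → prints 7
`print(deep.children[0].val)` → prints 8

Answer:
7
136
7
8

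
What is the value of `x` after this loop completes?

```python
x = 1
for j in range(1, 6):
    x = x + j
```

Start at 1, add 1 through 5
`x` takes the values: 1 → 2 → 4 → 7 → 11 → 16

Answer: 16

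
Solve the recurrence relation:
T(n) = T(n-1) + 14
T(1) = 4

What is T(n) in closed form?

Unrolling: T(n) = T(1) + 14·(n-1) = 4 + 14(n-1) = 14n - 10.

Answer: T(n) = 14n - 10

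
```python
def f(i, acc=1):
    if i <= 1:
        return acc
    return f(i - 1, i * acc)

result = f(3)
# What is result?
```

Accumulator trace (n, acc): (3, 1) -> (2, 3) -> (1, 6) -> return 6

Answer: 6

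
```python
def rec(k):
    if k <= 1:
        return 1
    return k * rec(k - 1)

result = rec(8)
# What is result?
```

rec(8) = 8 * 7 * 6 * 5 * 4 * 3 * 2 * 1 = 40320

Answer: 40320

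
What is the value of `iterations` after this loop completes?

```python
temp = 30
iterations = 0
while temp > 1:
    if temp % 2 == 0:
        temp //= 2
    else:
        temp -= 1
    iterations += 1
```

Steps to reduce 30 to 1
`iterations` takes the values: 0 → 1 → 2 → 3 → 4 → 5 → 6 → 7

Answer: 7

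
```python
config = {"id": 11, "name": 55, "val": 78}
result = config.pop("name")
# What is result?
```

Trace:
`config = {"id": 11, "name": 55, "val": 78}` → config = {'id': 11, 'name': 55, 'val': 78}
`result = config.pop("name")` → config = {'id': 11, 'val': 78}; result = 55
So result = 55

Answer: 55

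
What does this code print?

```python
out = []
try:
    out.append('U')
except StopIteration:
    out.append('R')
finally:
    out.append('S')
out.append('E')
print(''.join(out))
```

Execution trace: 'U' (try body, no exception) → 'S' (finally) → 'E' (after the try/except). Output: USE

Answer: USE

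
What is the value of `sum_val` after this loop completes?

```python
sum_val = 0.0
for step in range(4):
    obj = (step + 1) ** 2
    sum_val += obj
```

Sum of squared losses 1² + 2² + ... + 4²
`sum_val` takes the values: 0.0 → 1.0 → 5.0 → 14.0 → 30.0

Answer: 30.0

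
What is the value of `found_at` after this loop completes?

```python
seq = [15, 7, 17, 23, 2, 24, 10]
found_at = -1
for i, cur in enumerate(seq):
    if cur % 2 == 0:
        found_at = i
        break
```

First even number index in [15, 7, 17, 23, 2, 24, 10]
`found_at` takes the values: -1 → 4

Answer: 4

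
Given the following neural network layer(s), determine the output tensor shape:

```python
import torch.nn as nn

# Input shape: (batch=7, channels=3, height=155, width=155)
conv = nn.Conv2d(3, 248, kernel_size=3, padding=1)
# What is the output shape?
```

Input: (7, 3, 155, 155) -> Output: (7, 248, 155, 155)

Answer: (7, 248, 155, 155)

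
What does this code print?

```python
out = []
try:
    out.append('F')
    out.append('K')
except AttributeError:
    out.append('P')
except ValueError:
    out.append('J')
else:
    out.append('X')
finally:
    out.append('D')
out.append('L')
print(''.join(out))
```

Execution trace: 'F' (try body) → 'K' (try body, no exception) → 'X' (else) → 'D' (finally) → 'L' (after the try/except). Output: FKXDL

Answer: FKXDL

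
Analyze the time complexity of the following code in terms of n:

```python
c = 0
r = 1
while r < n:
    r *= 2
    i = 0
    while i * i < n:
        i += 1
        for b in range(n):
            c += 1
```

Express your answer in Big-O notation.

Each loop level contributes: log n × √n × n. Multiplying the contributions gives O(n√n log n).

Answer: O(n√n log n)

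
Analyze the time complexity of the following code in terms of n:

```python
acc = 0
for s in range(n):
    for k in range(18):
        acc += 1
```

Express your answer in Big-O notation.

Each loop level contributes: n × 1. Multiplying the contributions gives O(n).

Answer: O(n)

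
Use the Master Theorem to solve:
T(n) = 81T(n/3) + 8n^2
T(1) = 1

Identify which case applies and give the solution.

a=81, b=3, f(n)=8n^2. log_3(81) = 4. Since c=2 < 4, Case 1 applies: T(n) = Θ(n^log_b(a)) = O(n^4).

Answer: O(n^4) - Case 1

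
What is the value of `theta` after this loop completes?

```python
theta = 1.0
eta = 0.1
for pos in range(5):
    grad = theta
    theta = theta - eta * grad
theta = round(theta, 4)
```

Gradient descent: w = 1.0 * (1 - 0.1)^5
`theta` takes the values: 1.0 → 0.9 → 0.81 → 0.729 → 0.6561 → 0.59049 → 0.5905

Answer: 0.5905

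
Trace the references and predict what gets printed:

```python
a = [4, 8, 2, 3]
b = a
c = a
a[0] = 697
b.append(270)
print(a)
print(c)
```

Key concept: multiple aliases.
Step by step:
`a = [4, 8, 2, 3]` → a = [4, 8, 2, 3]
`b = a` → b = [4, 8, 2, 3] (same object as a)
`c = a` → c = [4, 8, 2, 3] (same object as a, b)
`a[0] = 697` → a = [697, 8, 2, 3] (same object as b, c); b = [697, 8, 2, 3] (same object as a, c); c = [697, 8, 2, 3] (same object as a, b)
`b.append(270)` → a = [697, 8, 2, 3, 270] (same object as b, c); b = [697, 8, 2, 3, 270] (same object as a, c); c = [697, 8, 2, 3, 270] (same object as a, b)
`print(a)` → prints [697, 8, 2, 3, 270]
`print(c)` → prints [697, 8, 2, 3, 270]

Answer:
[697, 8, 2, 3, 270]
[697, 8, 2, 3, 270]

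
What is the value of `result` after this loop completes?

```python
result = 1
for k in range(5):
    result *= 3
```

3^5 = 243
`result` takes the values: 1 → 3 → 9 → 27 → 81 → 243

Answer: 243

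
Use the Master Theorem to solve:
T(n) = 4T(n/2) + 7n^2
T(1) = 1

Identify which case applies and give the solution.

a=4, b=2, f(n)=7n^2. log_2(4) = 2. Since c=2 = 2, Case 2 applies: T(n) = Θ(n^log_b(a) · log n) = O(n^2 log n).

Answer: O(n^2 log n) - Case 2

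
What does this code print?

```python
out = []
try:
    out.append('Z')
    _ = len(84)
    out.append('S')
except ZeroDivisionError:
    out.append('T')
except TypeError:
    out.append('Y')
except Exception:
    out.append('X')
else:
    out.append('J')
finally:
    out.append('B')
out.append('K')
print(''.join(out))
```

Execution trace: 'Z' (try body) → 'Y' (except TypeError) → 'B' (finally) → 'K' (after the try/except). Output: ZYBK

Answer: ZYBK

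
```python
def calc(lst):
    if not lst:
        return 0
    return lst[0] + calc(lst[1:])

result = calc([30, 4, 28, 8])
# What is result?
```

30 + 4 + 28 + 8 + 0 = 70

Answer: 70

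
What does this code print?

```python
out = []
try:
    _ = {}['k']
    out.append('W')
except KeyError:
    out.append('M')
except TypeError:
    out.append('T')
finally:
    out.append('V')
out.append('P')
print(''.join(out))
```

Execution trace: 'M' (except KeyError) → 'V' (finally) → 'P' (after the try/except). Output: MVP

Answer: MVP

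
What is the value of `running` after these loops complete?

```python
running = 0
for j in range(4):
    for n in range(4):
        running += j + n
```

Sum of all j+n for j,n in 4x4
`running` takes the values: 0 → 1 → 3 → 6 → 7 → 9 → 12 → 16 → 18 → 21 → 25 → 30 → 33 → 37 → 42 → 48

Answer: 48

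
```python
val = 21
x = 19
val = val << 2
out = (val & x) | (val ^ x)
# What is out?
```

Trace:
`val = 21` → val = 21
`x = 19` → x = 19
`val = val << 2` → val = 84
`out = (val & x) | (val ^ x)` → out = 87
So out = 87

Answer: 87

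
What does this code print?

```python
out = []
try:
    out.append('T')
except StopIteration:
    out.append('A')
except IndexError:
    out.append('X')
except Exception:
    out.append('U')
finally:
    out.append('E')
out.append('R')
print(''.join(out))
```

Execution trace: 'T' (try body, no exception) → 'E' (finally) → 'R' (after the try/except). Output: TER

Answer: TER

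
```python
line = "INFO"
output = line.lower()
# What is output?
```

Trace:
`line = "INFO"` → line = 'INFO'
`output = line.lower()` → output = 'info'
So output = 'info'

Answer: 'info'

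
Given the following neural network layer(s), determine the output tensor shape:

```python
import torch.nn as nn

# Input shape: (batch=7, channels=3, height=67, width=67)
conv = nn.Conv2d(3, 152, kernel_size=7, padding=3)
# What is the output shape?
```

Input: (7, 3, 67, 67) -> Output: (7, 152, 67, 67)

Answer: (7, 152, 67, 67)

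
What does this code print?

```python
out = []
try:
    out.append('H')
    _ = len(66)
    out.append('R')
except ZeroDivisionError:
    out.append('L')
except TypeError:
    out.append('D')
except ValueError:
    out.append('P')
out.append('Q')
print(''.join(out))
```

Execution trace: 'H' (try body) → 'D' (except TypeError) → 'Q' (after the try/except). Output: HDQ

Answer: HDQ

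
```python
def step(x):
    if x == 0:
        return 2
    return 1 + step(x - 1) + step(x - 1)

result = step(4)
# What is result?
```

step(x) = 1 + 2·step(x-1), step(0)=2. Closed form: (2+1)·2^4 - 1 = 47.

Answer: 47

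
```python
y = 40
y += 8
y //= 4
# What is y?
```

Trace:
`y = 40` → y = 40
`y += 8` → y = 48
`y //= 4` → y = 12
So y = 12

Answer: 12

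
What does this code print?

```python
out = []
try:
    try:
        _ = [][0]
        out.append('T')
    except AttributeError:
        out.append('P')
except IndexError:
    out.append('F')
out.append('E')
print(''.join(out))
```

Execution trace: 'F' (outer except IndexError) → 'E' (after the try/except). Output: FE

Answer: FE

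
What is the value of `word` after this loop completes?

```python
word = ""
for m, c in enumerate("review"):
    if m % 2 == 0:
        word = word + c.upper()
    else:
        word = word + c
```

Uppercase even positions in 'review'
`word` takes the values: "" → "R" → "Re" → "ReV" → "ReVi" → "ReViE" → "ReViEw"

Answer: "ReViEw"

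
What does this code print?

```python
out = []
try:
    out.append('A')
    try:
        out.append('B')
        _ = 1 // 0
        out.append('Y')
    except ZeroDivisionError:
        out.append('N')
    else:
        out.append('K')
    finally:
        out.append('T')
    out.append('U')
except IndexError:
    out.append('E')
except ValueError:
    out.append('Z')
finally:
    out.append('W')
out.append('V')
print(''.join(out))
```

Execution trace: 'A' (try body) → 'B' (inner try body) → 'N' (inner except ZeroDivisionError) → 'T' (inner finally) → 'U' (try body, no exception) → 'W' (finally) → 'V' (after the try/except). Output: ABNTUWV

Answer: ABNTUWV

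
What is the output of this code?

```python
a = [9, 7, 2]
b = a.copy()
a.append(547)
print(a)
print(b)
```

Key concept: list.copy() creates independent copy.
Step by step:
`a = [9, 7, 2]` → a = [9, 7, 2]
`b = a.copy()` → b = [9, 7, 2]
`a.append(547)` → a = [9, 7, 2, 547]
`print(a)` → prints [9, 7, 2, 547]
`print(b)` → prints [9, 7, 2]

Answer:
[9, 7, 2, 547]
[9, 7, 2]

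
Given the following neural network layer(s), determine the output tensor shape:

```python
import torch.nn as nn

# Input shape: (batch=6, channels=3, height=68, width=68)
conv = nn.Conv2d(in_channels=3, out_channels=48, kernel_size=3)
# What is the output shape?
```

Input: (6, 3, 68, 68) -> Output: (6, 48, 66, 66)

Answer: (6, 48, 66, 66)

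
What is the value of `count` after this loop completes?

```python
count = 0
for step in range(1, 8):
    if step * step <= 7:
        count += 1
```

Count numbers where step² ≤ 7
`count` takes the values: 0 → 1 → 2

Answer: 2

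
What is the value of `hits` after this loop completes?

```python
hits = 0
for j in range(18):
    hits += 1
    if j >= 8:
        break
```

Loop breaks when j reaches 8, hits is 9
`hits` takes the values: 0 → 1 → 2 → 3 → 4 → 5 → 6 → 7 → 8 → 9

Answer: 9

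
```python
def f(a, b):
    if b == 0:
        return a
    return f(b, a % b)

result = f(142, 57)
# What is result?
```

f(142, 57) -> f(57, 28) -> f(28, 1) -> f(1, 0) -> 1

Answer: 1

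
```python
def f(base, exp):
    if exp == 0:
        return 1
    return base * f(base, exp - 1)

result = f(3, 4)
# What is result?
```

f(3, 4) = 3 * 3 * 3 * 3 = 81

Answer: 81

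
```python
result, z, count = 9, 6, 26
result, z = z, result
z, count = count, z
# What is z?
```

Trace:
`result, z, count = 9, 6, 26` → result = 9; z = 6; count = 26
`result, z = z, result` → result = 6; z = 9
`z, count = count, z` → z = 26; count = 9
So z = 26

Answer: 26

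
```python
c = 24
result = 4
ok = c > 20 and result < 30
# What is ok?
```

Trace:
`c = 24` → c = 24
`result = 4` → result = 4
`ok = c > 20 and result < 30` → ok = True
So ok = True

Answer: True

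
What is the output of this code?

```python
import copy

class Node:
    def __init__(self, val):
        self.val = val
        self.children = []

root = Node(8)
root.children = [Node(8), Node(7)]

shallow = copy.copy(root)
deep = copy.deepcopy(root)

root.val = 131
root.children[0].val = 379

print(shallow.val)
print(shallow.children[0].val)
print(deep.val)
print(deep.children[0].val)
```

Key concept: deep copy with custom objects.
Step by step:
`root = Node(8)` → root = Node(val=8, children=[])
`root.children = [Node(8), Node(7)]` → root = Node(val=8, children=[Node(val=8, children=[]), Node(val=7, children=[])])
`shallow = copy.copy(root)` → shallow = Node(val=8, children=[Node(val=8, children=[]), Node(val=7, children=[])])
`deep = copy.deepcopy(root)` → deep = Node(val=8, children=[Node(val=8, children=[]), Node(val=7, children=[])])
`root.val = 131` → root = Node(val=131, children=[Node(val=8, children=[]), Node(val=7, children=[])])
`root.children[0].val = 379` → root = Node(val=131, children=[Node(val=379, children=[]), Node(val=7, children=[])]); shallow = Node(val=8, children=[Node(val=379, children=[]), Node(val=7, children=[])])
`print(shallow.val)` → prints 8
`print(shallow.children[0].val)` → prints 379
`print(deep.val)` → prints 8
`print(deep.children[0].val)` → prints 8

Answer:
8
379
8
8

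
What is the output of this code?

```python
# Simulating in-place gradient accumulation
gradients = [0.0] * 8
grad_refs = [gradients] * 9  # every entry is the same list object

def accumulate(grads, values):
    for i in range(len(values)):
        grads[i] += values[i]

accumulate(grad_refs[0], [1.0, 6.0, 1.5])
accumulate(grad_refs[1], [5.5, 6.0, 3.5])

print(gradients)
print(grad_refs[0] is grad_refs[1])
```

Key concept: gradient accumulation aliasing.
Step by step:
`gradients = [0.0] * 8` → gradients = [0.0, 0.0, 0.0, 0.0, 0.0, 0.0, 0.0, 0.0]
`grad_refs = [gradients] * 9` → grad_refs = [[0.0, 0.0, 0.0, 0.0, 0.0, 0.0, 0.0, 0.0], [0.0, 0.0, 0.0, 0.0, 0.0, 0.0, 0.0, 0.0], [0.0, 0.0, 0.0, 0.0, 0.0, 0.0, 0.0, 0.0], [0.0, 0.0, 0.0, 0.0, 0.0, 0.0, 0.0, 0.0], [0.0, 0.0, 0.0, 0.0, 0.0, 0.0, 0.0, 0.0], [0.0, 0.0, 0.0, 0.0, 0.0, 0.0, 0.0, 0.0], [0.0, 0.0, 0.0, 0.0, 0.0, 0.0, 0.0, 0.0], [0.0, 0.0, 0.0, 0.0, 0.0, 0.0, 0.0, 0.0], [0.0, 0.0, 0.0, 0.0, 0.0, 0.0, 0.0, 0.0]]
`accumulate(grad_refs[0], [1.0, 6.0, 1.5])` → gradients = [1.0, 6.0, 1.5, 0.0, 0.0, 0.0, 0.0, 0.0]; grad_refs = [[1.0, 6.0, 1.5, 0.0, 0.0, 0.0, 0.0, 0.0], [1.0, 6.0, 1.5, 0.0, 0.0, 0.0, 0.0, 0.0], [1.0, 6.0, 1.5, 0.0, 0.0, 0.0, 0.0, 0.0], [1.0, 6.0, 1.5, 0.0, 0.0, 0.0, 0.0, 0.0], [1.0, 6.0, 1.5, 0.0, 0.0, 0.0, 0.0, 0.0], [1.0, 6.0, 1.5, 0.0, 0.0, 0.0, 0.0, 0.0], [1.0, 6.0, 1.5, 0.0, 0.0, 0.0, 0.0, 0.0], [1.0, 6.0, 1.5, 0.0, 0.0, 0.0, 0.0, 0.0], [1.0, 6.0, 1.5, 0.0, 0.0, 0.0, 0.0, 0.0]]
`accumulate(grad_refs[1], [5.5, 6.0, 3.5])` → gradients = [6.5, 12.0, 5.0, 0.0, 0.0, 0.0, 0.0, 0.0]; grad_refs = [[6.5, 12.0, 5.0, 0.0, 0.0, 0.0, 0.0, 0.0], [6.5, 12.0, 5.0, 0.0, 0.0, 0.0, 0.0, 0.0], [6.5, 12.0, 5.0, 0.0, 0.0, 0.0, 0.0, 0.0], [6.5, 12.0, 5.0, 0.0, 0.0, 0.0, 0.0, 0.0], [6.5, 12.0, 5.0, 0.0, 0.0, 0.0, 0.0, 0.0], [6.5, 12.0, 5.0, 0.0, 0.0, 0.0, 0.0, 0.0], [6.5, 12.0, 5.0, 0.0, 0.0, 0.0, 0.0, 0.0], [6.5, 12.0, 5.0, 0.0, 0.0, 0.0, 0.0, 0.0], [6.5, 12.0, 5.0, 0.0, 0.0, 0.0, 0.0, 0.0]]
`print(gradients)` → prints [6.5, 12.0, 5.0, 0.0, 0.0, 0.0, 0.0, 0.0]
`print(grad_refs[0] is grad_refs[1])` → prints True

Answer:
[6.5, 12.0, 5.0, 0.0, 0.0, 0.0, 0.0, 0.0]
True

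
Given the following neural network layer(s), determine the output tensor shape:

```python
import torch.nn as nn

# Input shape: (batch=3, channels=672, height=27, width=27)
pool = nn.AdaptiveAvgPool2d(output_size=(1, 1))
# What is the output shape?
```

Input: (3, 672, 27, 27) -> Output: (3, 672, 1, 1)

Answer: (3, 672, 1, 1)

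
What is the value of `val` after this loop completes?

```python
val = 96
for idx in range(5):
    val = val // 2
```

Halve 5 times: 96 // 2^5 = 3
`val` takes the values: 96 → 48 → 24 → 12 → 6 → 3

Answer: 3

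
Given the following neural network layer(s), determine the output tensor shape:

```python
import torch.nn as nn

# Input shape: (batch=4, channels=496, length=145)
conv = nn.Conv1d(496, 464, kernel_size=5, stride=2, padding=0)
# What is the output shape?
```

Input: (4, 496, 145) -> Output: (4, 464, 71)

Answer: (4, 464, 71)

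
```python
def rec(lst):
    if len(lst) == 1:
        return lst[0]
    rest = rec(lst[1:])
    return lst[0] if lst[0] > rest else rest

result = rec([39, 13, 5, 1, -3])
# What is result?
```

Recursive max over [39, 13, 5, 1, -3] = 39

Answer: 39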